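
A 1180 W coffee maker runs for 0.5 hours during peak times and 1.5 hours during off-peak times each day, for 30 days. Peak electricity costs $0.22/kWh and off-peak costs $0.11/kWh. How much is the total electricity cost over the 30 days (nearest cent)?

Peak energy = 1.18 kW × 0.5 h × 30 = 17.7 kWh
Off-peak energy = 1.18 kW × 1.5 h × 30 = 53.1 kWh
Cost = 17.7 × $0.22 + 53.1 × $0.11 = $3.894 + $5.841 = $9.74

$9.74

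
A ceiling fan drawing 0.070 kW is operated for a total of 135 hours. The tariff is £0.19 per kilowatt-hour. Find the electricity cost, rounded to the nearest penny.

Energy = 0.07 kW × 135 h = 9.45 kWh
Cost = 9.45 kWh × £0.19/kWh = £1.80

£1.80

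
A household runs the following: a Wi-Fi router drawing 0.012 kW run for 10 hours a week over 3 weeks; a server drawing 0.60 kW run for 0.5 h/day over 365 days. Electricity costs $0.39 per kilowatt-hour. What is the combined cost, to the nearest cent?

Wi-Fi router: Runtime = 10 h/week × 3 weeks = 30 h
Wi-Fi router: 0.012 kW × 30 h = 0.36 kWh
server: Runtime = 0.5 h/day × 365 days = 182.5 h
server: 0.6 kW × 182.5 h = 109.5 kWh
Total energy = 109.86 kWh
Cost = 109.86 × $0.39 = $42.85

$42.85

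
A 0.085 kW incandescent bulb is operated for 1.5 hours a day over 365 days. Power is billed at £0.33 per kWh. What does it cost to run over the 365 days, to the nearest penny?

Runtime = 1.5 h/day × 365 days = 547.5 h
Energy = 0.085 kW × 547.5 h = 46.5375 kWh
Cost = 46.5375 kWh × £0.33/kWh = £15.36

£15.36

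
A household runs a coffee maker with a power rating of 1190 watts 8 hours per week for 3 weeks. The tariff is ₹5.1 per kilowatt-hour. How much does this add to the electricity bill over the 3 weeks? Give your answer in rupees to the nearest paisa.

Runtime = 8 h/week × 3 weeks = 24 h
Energy = 1.19 kW × 24 h = 28.56 kWh
Cost = 28.56 kWh × ₹5.1/kWh = ₹145.66

₹145.66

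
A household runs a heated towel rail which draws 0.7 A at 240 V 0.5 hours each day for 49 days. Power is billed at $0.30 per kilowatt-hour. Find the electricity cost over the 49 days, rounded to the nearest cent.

$1.23

Power = 0.7 A × 240 V = 168 W = 0.168 kW
Runtime = 0.5 h/day × 49 days = 24.5 h
Energy = 0.168 kW × 24.5 h = 4.116 kWh
Cost = 4.116 kWh × $0.30/kWh = $1.23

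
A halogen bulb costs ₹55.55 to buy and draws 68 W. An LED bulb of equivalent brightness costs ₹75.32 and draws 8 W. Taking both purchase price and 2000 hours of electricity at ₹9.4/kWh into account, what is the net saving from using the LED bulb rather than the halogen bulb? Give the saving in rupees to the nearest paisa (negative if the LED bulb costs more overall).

₹1108.23

halogen bulb: ₹55.55 + (68/1000) kW × 2000 h × ₹9.4 = ₹55.55 + ₹1278.4 = ₹1333.95
LED bulb: ₹75.32 + (8/1000) kW × 2000 h × ₹9.4 = ₹75.32 + ₹150.4 = ₹225.72
Saving = ₹1333.95 − ₹225.72 = ₹1108.23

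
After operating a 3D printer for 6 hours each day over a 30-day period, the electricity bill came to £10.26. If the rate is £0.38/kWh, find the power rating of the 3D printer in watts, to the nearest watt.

150 W

Energy = £10.26 ÷ £0.38/kWh = 27 kWh
Runtime = 6 h/day × 30 days = 180 h
Power = 27 kWh ÷ 180 h = 0.15 kW = 150 W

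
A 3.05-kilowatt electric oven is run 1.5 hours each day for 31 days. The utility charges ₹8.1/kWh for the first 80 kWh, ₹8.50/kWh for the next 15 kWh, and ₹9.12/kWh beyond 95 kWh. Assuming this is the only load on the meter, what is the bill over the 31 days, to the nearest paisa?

₹1202.54

Runtime = 1.5 h/day × 31 days = 46.5 h
Energy = 3.05 kW × 46.5 h = 141.825 kWh
Tier 1 (0–80 kWh): 80 × ₹8.1 = ₹648
Tier 2 (80–95 kWh): 15 × ₹8.50 = ₹127.5
Above 95 kWh: 46.825 × ₹9.12 = ₹427.044
Bill = ₹1202.54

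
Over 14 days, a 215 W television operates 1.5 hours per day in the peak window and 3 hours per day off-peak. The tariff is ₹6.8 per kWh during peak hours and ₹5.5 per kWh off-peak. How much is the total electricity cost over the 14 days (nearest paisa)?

₹80.37

Peak energy = 0.215 kW × 1.5 h × 14 = 4.515 kWh
Off-peak energy = 0.215 kW × 3 h × 14 = 9.03 kWh
Cost = 4.515 × ₹6.8 + 9.03 × ₹5.5 = ₹30.702 + ₹49.665 = ₹80.37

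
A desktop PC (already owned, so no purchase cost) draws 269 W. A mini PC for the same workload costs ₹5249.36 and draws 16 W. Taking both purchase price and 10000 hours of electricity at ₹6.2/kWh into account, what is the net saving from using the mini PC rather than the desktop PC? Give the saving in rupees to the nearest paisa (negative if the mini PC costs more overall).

desktop PC: ₹0.00 + (269/1000) kW × 10000 h × ₹6.2 = ₹0.00 + ₹16678 = ₹16678
mini PC: ₹5249.36 + (16/1000) kW × 10000 h × ₹6.2 = ₹5249.36 + ₹992 = ₹6241.36
Saving = ₹16678 − ₹6241.36 = ₹10436.64

₹10436.64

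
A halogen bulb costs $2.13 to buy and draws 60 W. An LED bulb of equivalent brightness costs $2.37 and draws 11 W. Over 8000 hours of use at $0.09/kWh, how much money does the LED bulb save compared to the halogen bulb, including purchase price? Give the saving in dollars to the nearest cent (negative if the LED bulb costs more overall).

$35.04

halogen bulb: $2.13 + (60/1000) kW × 8000 h × $0.09 = $2.13 + $43.2 = $45.33
LED bulb: $2.37 + (11/1000) kW × 8000 h × $0.09 = $2.37 + $7.92 = $10.29
Saving = $45.33 − $10.29 = $35.04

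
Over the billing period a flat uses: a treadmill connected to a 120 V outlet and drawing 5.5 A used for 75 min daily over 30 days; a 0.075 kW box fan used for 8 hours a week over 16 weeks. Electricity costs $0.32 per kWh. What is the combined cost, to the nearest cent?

treadmill: Power = 5.5 A × 120 V = 660 W = 0.66 kW
treadmill: Runtime = 75 min × 30 = 2250 min = 37.5 h
treadmill: 0.66 kW × 37.5 h = 24.75 kWh
box fan: Runtime = 8 h/week × 16 weeks = 128 h
box fan: 0.075 kW × 128 h = 9.6 kWh
Total energy = 34.35 kWh
Cost = 34.35 × $0.32 = $10.99

$10.99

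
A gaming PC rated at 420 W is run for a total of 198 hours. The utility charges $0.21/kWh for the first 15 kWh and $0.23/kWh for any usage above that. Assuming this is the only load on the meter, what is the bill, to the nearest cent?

Energy = 0.42 kW × 198 h = 83.16 kWh
Tier 1 (0–15 kWh): 15 × $0.21 = $3.15
Above 15 kWh: 68.16 × $0.23 = $15.6768
Bill = $18.83

$18.83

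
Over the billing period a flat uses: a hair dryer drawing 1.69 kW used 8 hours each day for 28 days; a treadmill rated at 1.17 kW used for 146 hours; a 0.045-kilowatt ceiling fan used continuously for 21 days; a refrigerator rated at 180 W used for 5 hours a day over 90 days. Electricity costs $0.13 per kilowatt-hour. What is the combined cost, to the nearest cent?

$84.90

hair dryer: Runtime = 8 h/day × 28 days = 224 h
hair dryer: 1.69 kW × 224 h = 378.56 kWh
treadmill: 1.17 kW × 146 h = 170.82 kWh
ceiling fan: Runtime = 24 h × 21 = 504 h
ceiling fan: 0.045 kW × 504 h = 22.68 kWh
refrigerator: Runtime = 5 h/day × 90 days = 450 h
refrigerator: 0.18 kW × 450 h = 81 kWh
Total energy = 653.06 kWh
Cost = 653.06 × $0.13 = $84.90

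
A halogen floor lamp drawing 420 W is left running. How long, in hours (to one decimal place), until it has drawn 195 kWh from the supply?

Hours = 195 kWh ÷ 0.42 kW = 464.3 h

464.3 h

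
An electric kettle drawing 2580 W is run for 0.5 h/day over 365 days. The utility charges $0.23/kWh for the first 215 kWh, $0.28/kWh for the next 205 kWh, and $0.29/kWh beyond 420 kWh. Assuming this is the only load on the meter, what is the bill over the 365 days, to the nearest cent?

$121.60

Runtime = 0.5 h/day × 365 days = 182.5 h
Energy = 2.58 kW × 182.5 h = 470.85 kWh
Tier 1 (0–215 kWh): 215 × $0.23 = $49.45
Tier 2 (215–420 kWh): 205 × $0.28 = $57.4
Above 420 kWh: 50.85 × $0.29 = $14.7465
Bill = $121.60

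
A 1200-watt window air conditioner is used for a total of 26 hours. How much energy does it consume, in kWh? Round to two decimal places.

31.20 kWh

Energy = 1.2 kW × 26 h = 31.2 kWh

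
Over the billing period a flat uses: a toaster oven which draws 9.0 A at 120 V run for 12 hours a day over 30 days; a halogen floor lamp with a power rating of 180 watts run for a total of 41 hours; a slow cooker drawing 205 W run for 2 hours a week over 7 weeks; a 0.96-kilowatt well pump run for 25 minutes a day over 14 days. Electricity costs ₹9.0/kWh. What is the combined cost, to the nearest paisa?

₹3641.85

toaster oven: Power = 9.0 A × 120 V = 1080 W = 1.08 kW
toaster oven: Runtime = 12 h/day × 30 days = 360 h
toaster oven: 1.08 kW × 360 h = 388.8 kWh
halogen floor lamp: 0.18 kW × 41 h = 7.38 kWh
slow cooker: Runtime = 2 h/week × 7 weeks = 14 h
slow cooker: 0.205 kW × 14 h = 2.87 kWh
well pump: Runtime = 25 min × 14 = 350 min = 5.833333… h
well pump: 0.96 kW × 5.833333… h = 5.6 kWh
Total energy = 404.65 kWh
Cost = 404.65 × ₹9.0 = ₹3641.85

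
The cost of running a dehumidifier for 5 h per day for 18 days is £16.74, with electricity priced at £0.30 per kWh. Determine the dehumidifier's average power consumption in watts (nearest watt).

620 W

Energy = £16.74 ÷ £0.30/kWh = 55.8 kWh
Runtime = 5 h/day × 18 days = 90 h
Power = 55.8 kWh ÷ 90 h = 0.62 kW = 620 W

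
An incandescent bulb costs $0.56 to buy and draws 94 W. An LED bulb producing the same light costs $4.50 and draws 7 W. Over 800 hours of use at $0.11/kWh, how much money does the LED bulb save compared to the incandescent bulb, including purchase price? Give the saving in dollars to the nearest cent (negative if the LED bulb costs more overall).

incandescent bulb: $0.56 + (94/1000) kW × 800 h × $0.11 = $0.56 + $8.272 = $8.832
LED bulb: $4.50 + (7/1000) kW × 800 h × $0.11 = $4.50 + $0.616 = $5.116
Saving = $8.832 − $5.116 = $3.716 → $3.72

$3.72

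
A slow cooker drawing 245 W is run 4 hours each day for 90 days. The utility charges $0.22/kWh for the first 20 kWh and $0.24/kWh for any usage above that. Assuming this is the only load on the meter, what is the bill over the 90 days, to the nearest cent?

$20.77

Runtime = 4 h/day × 90 days = 360 h
Energy = 0.245 kW × 360 h = 88.2 kWh
Tier 1 (0–20 kWh): 20 × $0.22 = $4.4
Above 20 kWh: 68.2 × $0.24 = $16.368
Bill = $20.77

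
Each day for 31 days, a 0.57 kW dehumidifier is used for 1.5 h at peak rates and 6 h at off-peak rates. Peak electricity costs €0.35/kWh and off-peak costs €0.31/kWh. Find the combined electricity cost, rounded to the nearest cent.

Peak energy = 0.57 kW × 1.5 h × 31 = 26.505 kWh
Off-peak energy = 0.57 kW × 6 h × 31 = 106.02 kWh
Cost = 26.505 × €0.35 + 106.02 × €0.31 = €9.27675 + €32.8662 = €42.14

€42.14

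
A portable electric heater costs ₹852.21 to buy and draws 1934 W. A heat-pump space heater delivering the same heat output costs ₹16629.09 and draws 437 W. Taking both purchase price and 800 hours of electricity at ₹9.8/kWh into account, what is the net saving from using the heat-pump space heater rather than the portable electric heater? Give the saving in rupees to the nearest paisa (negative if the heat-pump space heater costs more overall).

portable electric heater: ₹852.21 + (1934/1000) kW × 800 h × ₹9.8 = ₹852.21 + ₹15162.56 = ₹16014.77
heat-pump space heater: ₹16629.09 + (437/1000) kW × 800 h × ₹9.8 = ₹16629.09 + ₹3426.08 = ₹20055.17
Saving = ₹16014.77 − ₹20055.17 = −₹4040.4

-₹4040.40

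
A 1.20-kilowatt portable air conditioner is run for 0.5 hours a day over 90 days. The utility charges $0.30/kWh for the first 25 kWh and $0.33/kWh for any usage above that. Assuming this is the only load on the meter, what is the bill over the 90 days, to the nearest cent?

Runtime = 0.5 h/day × 90 days = 45 h
Energy = 1.2 kW × 45 h = 54 kWh
Tier 1 (0–25 kWh): 25 × $0.30 = $7.5
Above 25 kWh: 29 × $0.33 = $9.57
Bill = $17.07

$17.07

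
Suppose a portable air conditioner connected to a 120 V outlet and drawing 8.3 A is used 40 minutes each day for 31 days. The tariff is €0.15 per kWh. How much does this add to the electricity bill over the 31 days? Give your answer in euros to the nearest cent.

Power = 8.3 A × 120 V = 996 W = 0.996 kW
Runtime = 40 min × 31 = 1240 min = 20.666666… h
Energy = 0.996 kW × 20.666666… h = 20.584 kWh
Cost = 20.584 kWh × €0.15/kWh = €3.09

€3.09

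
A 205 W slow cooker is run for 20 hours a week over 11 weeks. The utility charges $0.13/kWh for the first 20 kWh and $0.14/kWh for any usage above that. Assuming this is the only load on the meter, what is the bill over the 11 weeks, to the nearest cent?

$6.11

Runtime = 20 h/week × 11 weeks = 220 h
Energy = 0.205 kW × 220 h = 45.1 kWh
Tier 1 (0–20 kWh): 20 × $0.13 = $2.6
Above 20 kWh: 25.1 × $0.14 = $3.514
Bill = $6.11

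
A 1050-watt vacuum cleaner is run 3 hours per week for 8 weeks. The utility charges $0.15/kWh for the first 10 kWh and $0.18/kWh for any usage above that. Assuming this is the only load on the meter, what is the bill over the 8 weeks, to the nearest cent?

Runtime = 3 h/week × 8 weeks = 24 h
Energy = 1.05 kW × 24 h = 25.2 kWh
Tier 1 (0–10 kWh): 10 × $0.15 = $1.5
Above 10 kWh: 15.2 × $0.18 = $2.736
Bill = $4.24

$4.24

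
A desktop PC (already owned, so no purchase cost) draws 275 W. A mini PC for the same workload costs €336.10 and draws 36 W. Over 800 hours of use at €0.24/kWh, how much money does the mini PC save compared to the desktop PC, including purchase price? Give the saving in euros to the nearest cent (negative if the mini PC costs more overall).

-€290.21

desktop PC: €0.00 + (275/1000) kW × 800 h × €0.24 = €0.00 + €52.8 = €52.8
mini PC: €336.10 + (36/1000) kW × 800 h × €0.24 = €336.10 + €6.912 = €343.012
Saving = €52.8 − €343.012 = −€290.212 → -€290.21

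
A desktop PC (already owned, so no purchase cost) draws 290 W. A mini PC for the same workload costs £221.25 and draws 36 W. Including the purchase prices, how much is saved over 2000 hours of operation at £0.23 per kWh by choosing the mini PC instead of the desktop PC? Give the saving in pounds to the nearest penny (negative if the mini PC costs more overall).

-£104.41

desktop PC: £0.00 + (290/1000) kW × 2000 h × £0.23 = £0.00 + £133.4 = £133.4
mini PC: £221.25 + (36/1000) kW × 2000 h × £0.23 = £221.25 + £16.56 = £237.81
Saving = £133.4 − £237.81 = −£104.41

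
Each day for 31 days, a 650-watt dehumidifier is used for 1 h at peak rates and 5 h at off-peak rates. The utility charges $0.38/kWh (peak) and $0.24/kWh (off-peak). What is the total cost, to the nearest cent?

Peak energy = 0.65 kW × 1 h × 31 = 20.15 kWh
Off-peak energy = 0.65 kW × 5 h × 31 = 100.75 kWh
Cost = 20.15 × $0.38 + 100.75 × $0.24 = $7.657 + $24.18 = $31.84

$31.84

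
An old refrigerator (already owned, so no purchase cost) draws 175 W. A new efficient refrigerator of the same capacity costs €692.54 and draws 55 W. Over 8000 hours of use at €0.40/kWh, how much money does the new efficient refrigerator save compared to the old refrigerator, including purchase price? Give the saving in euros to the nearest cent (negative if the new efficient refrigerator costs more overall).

-€308.54

old refrigerator: €0.00 + (175/1000) kW × 8000 h × €0.40 = €0.00 + €560 = €560
new efficient refrigerator: €692.54 + (55/1000) kW × 8000 h × €0.40 = €692.54 + €176 = €868.54
Saving = €560 − €868.54 = −€308.54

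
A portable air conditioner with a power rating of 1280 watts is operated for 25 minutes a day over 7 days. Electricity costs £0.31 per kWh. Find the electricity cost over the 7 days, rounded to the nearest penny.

Runtime = 25 min × 7 = 175 min = 2.916666… h
Energy = 1.28 kW × 2.916666… h = 3.733333… kWh
Cost = 3.733333… kWh × £0.31/kWh = £1.16

£1.16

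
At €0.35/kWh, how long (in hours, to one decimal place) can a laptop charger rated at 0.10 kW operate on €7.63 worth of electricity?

Energy available = €7.63 ÷ €0.35/kWh = 21.8 kWh
Hours = 21.8 kWh ÷ 0.1 kW = 218.0 h

218.0 h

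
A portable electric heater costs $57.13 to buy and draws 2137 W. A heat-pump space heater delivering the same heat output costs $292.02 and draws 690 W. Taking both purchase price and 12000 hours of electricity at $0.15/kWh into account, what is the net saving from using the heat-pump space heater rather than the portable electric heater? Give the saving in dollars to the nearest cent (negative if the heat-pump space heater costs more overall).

portable electric heater: $57.13 + (2137/1000) kW × 12000 h × $0.15 = $57.13 + $3846.6 = $3903.73
heat-pump space heater: $292.02 + (690/1000) kW × 12000 h × $0.15 = $292.02 + $1242 = $1534.02
Saving = $3903.73 − $1534.02 = $2369.71

$2369.71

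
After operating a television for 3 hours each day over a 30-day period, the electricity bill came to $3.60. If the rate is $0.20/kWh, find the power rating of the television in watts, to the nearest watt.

200 W

Energy = $3.60 ÷ $0.20/kWh = 18 kWh
Runtime = 3 h/day × 30 days = 90 h
Power = 18 kWh ÷ 90 h = 0.2 kW = 200 W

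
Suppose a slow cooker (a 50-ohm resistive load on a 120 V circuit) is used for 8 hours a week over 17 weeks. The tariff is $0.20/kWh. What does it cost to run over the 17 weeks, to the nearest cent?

Power = V²/R = 120²/50 = 288 W = 0.288 kW
Runtime = 8 h/week × 17 weeks = 136 h
Energy = 0.288 kW × 136 h = 39.168 kWh
Cost = 39.168 kWh × $0.20/kWh = $7.83

$7.83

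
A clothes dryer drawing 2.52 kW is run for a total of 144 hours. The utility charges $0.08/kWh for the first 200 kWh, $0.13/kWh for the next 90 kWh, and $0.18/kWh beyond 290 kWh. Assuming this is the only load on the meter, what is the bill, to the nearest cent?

Energy = 2.52 kW × 144 h = 362.88 kWh
Tier 1 (0–200 kWh): 200 × $0.08 = $16
Tier 2 (200–290 kWh): 90 × $0.13 = $11.7
Above 290 kWh: 72.88 × $0.18 = $13.1184
Bill = $40.82

$40.82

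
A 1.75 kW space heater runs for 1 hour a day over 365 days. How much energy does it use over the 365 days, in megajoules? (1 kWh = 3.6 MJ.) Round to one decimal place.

Runtime = 1 h/day × 365 days = 365 h
Energy = 1.75 kW × 365 h = 638.75 kWh
= 638.75 × 3.6 MJ = 2299.5 MJ

2299.5 MJ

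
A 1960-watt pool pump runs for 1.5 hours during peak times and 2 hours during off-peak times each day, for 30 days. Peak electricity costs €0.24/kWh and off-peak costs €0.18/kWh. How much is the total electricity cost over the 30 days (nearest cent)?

Peak energy = 1.96 kW × 1.5 h × 30 = 88.2 kWh
Off-peak energy = 1.96 kW × 2 h × 30 = 117.6 kWh
Cost = 88.2 × €0.24 + 117.6 × €0.18 = €21.168 + €21.168 = €42.34

€42.34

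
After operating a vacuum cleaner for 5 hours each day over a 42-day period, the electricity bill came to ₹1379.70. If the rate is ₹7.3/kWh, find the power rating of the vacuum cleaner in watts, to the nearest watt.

Energy = ₹1379.70 ÷ ₹7.3/kWh = 189 kWh
Runtime = 5 h/day × 42 days = 210 h
Power = 189 kWh ÷ 210 h = 0.9 kW = 900 W

900 W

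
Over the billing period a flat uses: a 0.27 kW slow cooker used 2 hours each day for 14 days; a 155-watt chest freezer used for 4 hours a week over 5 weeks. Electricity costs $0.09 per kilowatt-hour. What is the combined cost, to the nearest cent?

slow cooker: Runtime = 2 h/day × 14 days = 28 h
slow cooker: 0.27 kW × 28 h = 7.56 kWh
chest freezer: Runtime = 4 h/week × 5 weeks = 20 h
chest freezer: 0.155 kW × 20 h = 3.1 kWh
Total energy = 10.66 kWh
Cost = 10.66 × $0.09 = $0.96

$0.96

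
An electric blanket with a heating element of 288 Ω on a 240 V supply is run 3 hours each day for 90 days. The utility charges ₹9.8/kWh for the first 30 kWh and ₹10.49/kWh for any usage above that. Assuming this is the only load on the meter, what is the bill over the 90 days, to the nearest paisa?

Power = V²/R = 240²/288 = 200 W = 0.2 kW
Runtime = 3 h/day × 90 days = 270 h
Energy = 0.2 kW × 270 h = 54 kWh
Tier 1 (0–30 kWh): 30 × ₹9.8 = ₹294
Above 30 kWh: 24 × ₹10.49 = ₹251.76
Bill = ₹545.76

₹545.76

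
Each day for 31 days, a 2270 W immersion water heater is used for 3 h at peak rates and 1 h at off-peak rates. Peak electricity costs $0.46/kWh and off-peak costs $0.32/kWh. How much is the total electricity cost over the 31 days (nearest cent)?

$119.63

Peak energy = 2.27 kW × 3 h × 31 = 211.11 kWh
Off-peak energy = 2.27 kW × 1 h × 31 = 70.37 kWh
Cost = 211.11 × $0.46 + 70.37 × $0.32 = $97.1106 + $22.5184 = $119.63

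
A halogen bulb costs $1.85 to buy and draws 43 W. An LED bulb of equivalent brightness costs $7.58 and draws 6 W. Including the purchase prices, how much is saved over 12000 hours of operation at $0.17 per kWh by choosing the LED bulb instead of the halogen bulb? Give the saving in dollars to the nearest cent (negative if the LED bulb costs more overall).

$69.75

halogen bulb: $1.85 + (43/1000) kW × 12000 h × $0.17 = $1.85 + $87.72 = $89.57
LED bulb: $7.58 + (6/1000) kW × 12000 h × $0.17 = $7.58 + $12.24 = $19.82
Saving = $89.57 − $19.82 = $69.75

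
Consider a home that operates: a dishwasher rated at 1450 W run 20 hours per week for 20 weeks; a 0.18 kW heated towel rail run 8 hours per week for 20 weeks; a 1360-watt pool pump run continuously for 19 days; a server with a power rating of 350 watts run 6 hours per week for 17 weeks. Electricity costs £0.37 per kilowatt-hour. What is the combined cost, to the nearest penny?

dishwasher: Runtime = 20 h/week × 20 weeks = 400 h
dishwasher: 1.45 kW × 400 h = 580 kWh
heated towel rail: Runtime = 8 h/week × 20 weeks = 160 h
heated towel rail: 0.18 kW × 160 h = 28.8 kWh
pool pump: Runtime = 24 h × 19 = 456 h
pool pump: 1.36 kW × 456 h = 620.16 kWh
server: Runtime = 6 h/week × 17 weeks = 102 h
server: 0.35 kW × 102 h = 35.7 kWh
Total energy = 1264.66 kWh
Cost = 1264.66 × £0.37 = £467.92

£467.92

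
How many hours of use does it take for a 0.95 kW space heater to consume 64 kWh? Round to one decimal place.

67.4 h

Hours = 64 kWh ÷ 0.95 kW = 67.4 h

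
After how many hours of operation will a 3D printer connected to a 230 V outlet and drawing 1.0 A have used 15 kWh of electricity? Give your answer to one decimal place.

65.2 h

Power = 1.0 A × 230 V = 230 W = 0.23 kW
Hours = 15 kWh ÷ 0.23 kW = 65.2 h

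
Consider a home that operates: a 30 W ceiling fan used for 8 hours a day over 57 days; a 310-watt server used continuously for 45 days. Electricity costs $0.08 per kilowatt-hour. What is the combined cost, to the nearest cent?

$27.88

ceiling fan: Runtime = 8 h/day × 57 days = 456 h
ceiling fan: 0.03 kW × 456 h = 13.68 kWh
server: Runtime = 24 h × 45 = 1080 h
server: 0.31 kW × 1080 h = 334.8 kWh
Total energy = 348.48 kWh
Cost = 348.48 × $0.08 = $27.88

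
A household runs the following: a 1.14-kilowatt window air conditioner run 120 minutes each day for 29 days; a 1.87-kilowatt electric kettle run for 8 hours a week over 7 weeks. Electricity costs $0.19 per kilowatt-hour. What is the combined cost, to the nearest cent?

$32.46

window air conditioner: Runtime = 120 min × 29 = 3480 min = 58 h
window air conditioner: 1.14 kW × 58 h = 66.12 kWh
electric kettle: Runtime = 8 h/week × 7 weeks = 56 h
electric kettle: 1.87 kW × 56 h = 104.72 kWh
Total energy = 170.84 kWh
Cost = 170.84 × $0.19 = $32.46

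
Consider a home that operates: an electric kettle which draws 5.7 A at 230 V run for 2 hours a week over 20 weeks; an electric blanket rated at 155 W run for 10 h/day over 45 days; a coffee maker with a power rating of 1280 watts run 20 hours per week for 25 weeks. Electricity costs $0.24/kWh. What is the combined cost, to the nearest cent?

electric kettle: Power = 5.7 A × 230 V = 1311 W = 1.311 kW
electric kettle: Runtime = 2 h/week × 20 weeks = 40 h
electric kettle: 1.311 kW × 40 h = 52.44 kWh
electric blanket: Runtime = 10 h/day × 45 days = 450 h
electric blanket: 0.155 kW × 450 h = 69.75 kWh
coffee maker: Runtime = 20 h/week × 25 weeks = 500 h
coffee maker: 1.28 kW × 500 h = 640 kWh
Total energy = 762.19 kWh
Cost = 762.19 × $0.24 = $182.93

$182.93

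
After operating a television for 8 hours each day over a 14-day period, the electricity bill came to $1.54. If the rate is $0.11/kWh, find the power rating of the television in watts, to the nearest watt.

125 W

Energy = $1.54 ÷ $0.11/kWh = 14 kWh
Runtime = 8 h/day × 14 days = 112 h
Power = 14 kWh ÷ 112 h = 0.125 kW = 125 W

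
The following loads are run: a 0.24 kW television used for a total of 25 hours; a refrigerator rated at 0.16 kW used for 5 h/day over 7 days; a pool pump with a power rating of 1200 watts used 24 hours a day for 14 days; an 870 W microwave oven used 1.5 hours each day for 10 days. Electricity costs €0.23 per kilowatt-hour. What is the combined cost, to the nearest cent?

€98.41

television: 0.24 kW × 25 h = 6 kWh
refrigerator: Runtime = 5 h/day × 7 days = 35 h
refrigerator: 0.16 kW × 35 h = 5.6 kWh
pool pump: Runtime = 24 h × 14 = 336 h
pool pump: 1.2 kW × 336 h = 403.2 kWh
microwave oven: Runtime = 1.5 h/day × 10 days = 15 h
microwave oven: 0.87 kW × 15 h = 13.05 kWh
Total energy = 427.85 kWh
Cost = 427.85 × €0.23 = €98.41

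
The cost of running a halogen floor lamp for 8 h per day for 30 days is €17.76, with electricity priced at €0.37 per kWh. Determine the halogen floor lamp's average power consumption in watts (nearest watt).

200 W

Energy = €17.76 ÷ €0.37/kWh = 48 kWh
Runtime = 8 h/day × 30 days = 240 h
Power = 48 kWh ÷ 240 h = 0.2 kW = 200 W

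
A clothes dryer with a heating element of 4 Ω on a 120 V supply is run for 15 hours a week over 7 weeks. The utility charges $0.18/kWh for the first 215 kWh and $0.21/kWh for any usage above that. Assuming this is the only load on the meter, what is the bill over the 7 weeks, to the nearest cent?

$72.93

Power = V²/R = 120²/4 = 3600 W = 3.6 kW
Runtime = 15 h/week × 7 weeks = 105 h
Energy = 3.6 kW × 105 h = 378 kWh
Tier 1 (0–215 kWh): 215 × $0.18 = $38.7
Above 215 kWh: 163 × $0.21 = $34.23
Bill = $72.93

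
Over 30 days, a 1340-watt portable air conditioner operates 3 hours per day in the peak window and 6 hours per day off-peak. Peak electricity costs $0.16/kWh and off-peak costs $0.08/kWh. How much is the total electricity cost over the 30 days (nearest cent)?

Peak energy = 1.34 kW × 3 h × 30 = 120.6 kWh
Off-peak energy = 1.34 kW × 6 h × 30 = 241.2 kWh
Cost = 120.6 × $0.16 + 241.2 × $0.08 = $19.296 + $19.296 = $38.59

$38.59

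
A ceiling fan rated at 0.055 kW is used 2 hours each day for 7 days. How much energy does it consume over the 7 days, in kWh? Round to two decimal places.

0.77 kWh

Runtime = 2 h/day × 7 days = 14 h
Energy = 0.055 kW × 14 h = 0.77 kWh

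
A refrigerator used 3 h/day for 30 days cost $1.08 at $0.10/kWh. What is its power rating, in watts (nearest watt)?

Energy = $1.08 ÷ $0.10/kWh = 10.8 kWh
Runtime = 3 h/day × 30 days = 90 h
Power = 10.8 kWh ÷ 90 h = 0.12 kW = 120 W

120 W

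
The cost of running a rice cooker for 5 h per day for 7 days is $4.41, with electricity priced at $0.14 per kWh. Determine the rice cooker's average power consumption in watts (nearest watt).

Energy = $4.41 ÷ $0.14/kWh = 31.5 kWh
Runtime = 5 h/day × 7 days = 35 h
Power = 31.5 kWh ÷ 35 h = 0.9 kW = 900 W

900 W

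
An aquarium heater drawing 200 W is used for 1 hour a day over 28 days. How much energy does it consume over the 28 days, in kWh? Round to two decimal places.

5.60 kWh

Runtime = 1 h/day × 28 days = 28 h
Energy = 0.2 kW × 28 h = 5.6 kWh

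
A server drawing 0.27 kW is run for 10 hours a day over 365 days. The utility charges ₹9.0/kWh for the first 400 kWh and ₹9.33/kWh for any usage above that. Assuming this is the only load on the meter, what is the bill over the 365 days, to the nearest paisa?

Runtime = 10 h/day × 365 days = 3650 h
Energy = 0.27 kW × 3650 h = 985.5 kWh
Tier 1 (0–400 kWh): 400 × ₹9.0 = ₹3600
Above 400 kWh: 585.5 × ₹9.33 = ₹5462.715
Bill = ₹9062.72

₹9062.72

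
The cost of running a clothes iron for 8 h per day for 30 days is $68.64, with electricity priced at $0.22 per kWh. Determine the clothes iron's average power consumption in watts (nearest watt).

Energy = $68.64 ÷ $0.22/kWh = 312 kWh
Runtime = 8 h/day × 30 days = 240 h
Power = 312 kWh ÷ 240 h = 1.3 kW = 1300 W

1300 W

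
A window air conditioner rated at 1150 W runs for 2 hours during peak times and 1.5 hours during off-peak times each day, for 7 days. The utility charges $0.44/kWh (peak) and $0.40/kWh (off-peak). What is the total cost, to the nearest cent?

$11.91

Peak energy = 1.15 kW × 2 h × 7 = 16.1 kWh
Off-peak energy = 1.15 kW × 1.5 h × 7 = 12.075 kWh
Cost = 16.1 × $0.44 + 12.075 × $0.40 = $7.084 + $4.83 = $11.91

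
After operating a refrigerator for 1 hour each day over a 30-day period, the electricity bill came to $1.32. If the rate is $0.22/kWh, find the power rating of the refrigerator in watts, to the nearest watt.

Energy = $1.32 ÷ $0.22/kWh = 6 kWh
Runtime = 1 h/day × 30 days = 30 h
Power = 6 kWh ÷ 30 h = 0.2 kW = 200 W

200 W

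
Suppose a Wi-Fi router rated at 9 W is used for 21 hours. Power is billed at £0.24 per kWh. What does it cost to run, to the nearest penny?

Energy = 0.009 kW × 21 h = 0.189 kWh
Cost = 0.189 kWh × £0.24/kWh = £0.05

£0.05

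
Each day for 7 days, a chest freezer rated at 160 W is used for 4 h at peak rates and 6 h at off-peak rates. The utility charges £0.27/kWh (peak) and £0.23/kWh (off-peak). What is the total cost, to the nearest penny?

£2.76

Peak energy = 0.16 kW × 4 h × 7 = 4.48 kWh
Off-peak energy = 0.16 kW × 6 h × 7 = 6.72 kWh
Cost = 4.48 × £0.27 + 6.72 × £0.23 = £1.2096 + £1.5456 = £2.76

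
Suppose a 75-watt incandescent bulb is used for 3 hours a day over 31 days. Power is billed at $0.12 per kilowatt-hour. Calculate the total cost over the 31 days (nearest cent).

Runtime = 3 h/day × 31 days = 93 h
Energy = 0.075 kW × 93 h = 6.975 kWh
Cost = 6.975 kWh × $0.12/kWh = $0.84

$0.84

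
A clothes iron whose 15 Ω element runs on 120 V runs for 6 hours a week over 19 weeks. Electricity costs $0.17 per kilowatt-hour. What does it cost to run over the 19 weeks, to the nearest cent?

$18.60

Power = V²/R = 120²/15 = 960 W = 0.96 kW
Runtime = 6 h/week × 19 weeks = 114 h
Energy = 0.96 kW × 114 h = 109.44 kWh
Cost = 109.44 kWh × $0.17/kWh = $18.60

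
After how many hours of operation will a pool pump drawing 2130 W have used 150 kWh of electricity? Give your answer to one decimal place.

70.4 h

Hours = 150 kWh ÷ 2.13 kW = 70.4 h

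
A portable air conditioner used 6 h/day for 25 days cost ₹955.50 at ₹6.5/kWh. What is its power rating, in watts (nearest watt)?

Energy = ₹955.50 ÷ ₹6.5/kWh = 147 kWh
Runtime = 6 h/day × 25 days = 150 h
Power = 147 kWh ÷ 150 h = 0.98 kW = 980 W

980 W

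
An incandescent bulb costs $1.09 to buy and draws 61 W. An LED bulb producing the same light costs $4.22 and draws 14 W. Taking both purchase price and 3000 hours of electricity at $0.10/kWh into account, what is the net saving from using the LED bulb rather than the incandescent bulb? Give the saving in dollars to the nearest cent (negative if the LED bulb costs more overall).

incandescent bulb: $1.09 + (61/1000) kW × 3000 h × $0.10 = $1.09 + $18.3 = $19.39
LED bulb: $4.22 + (14/1000) kW × 3000 h × $0.10 = $4.22 + $4.2 = $8.42
Saving = $19.39 − $8.42 = $10.97

$10.97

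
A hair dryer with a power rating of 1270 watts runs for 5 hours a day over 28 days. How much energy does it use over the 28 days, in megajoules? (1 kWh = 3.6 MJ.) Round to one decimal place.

640.1 MJ

Runtime = 5 h/day × 28 days = 140 h
Energy = 1.27 kW × 140 h = 177.8 kWh
= 177.8 × 3.6 MJ = 640.1 MJ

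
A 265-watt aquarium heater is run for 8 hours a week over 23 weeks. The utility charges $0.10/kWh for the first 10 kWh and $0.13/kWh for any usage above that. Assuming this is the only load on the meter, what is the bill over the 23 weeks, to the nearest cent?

$6.04

Runtime = 8 h/week × 23 weeks = 184 h
Energy = 0.265 kW × 184 h = 48.76 kWh
Tier 1 (0–10 kWh): 10 × $0.10 = $1
Above 10 kWh: 38.76 × $0.13 = $5.0388
Bill = $6.04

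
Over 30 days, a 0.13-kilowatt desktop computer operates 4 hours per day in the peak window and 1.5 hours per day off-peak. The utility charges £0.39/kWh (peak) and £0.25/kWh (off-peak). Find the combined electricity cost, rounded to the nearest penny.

£7.55

Peak energy = 0.13 kW × 4 h × 30 = 15.6 kWh
Off-peak energy = 0.13 kW × 1.5 h × 30 = 5.85 kWh
Cost = 15.6 × £0.39 + 5.85 × £0.25 = £6.084 + £1.4625 = £7.55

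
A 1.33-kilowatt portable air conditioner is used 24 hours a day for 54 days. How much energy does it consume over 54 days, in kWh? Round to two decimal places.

Runtime = 24 h × 54 = 1296 h
Energy = 1.33 kW × 1296 h = 1723.68 kWh

1723.68 kWh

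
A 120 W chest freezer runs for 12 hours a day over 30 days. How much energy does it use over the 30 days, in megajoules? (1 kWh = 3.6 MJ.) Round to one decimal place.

Runtime = 12 h/day × 30 days = 360 h
Energy = 0.12 kW × 360 h = 43.2 kWh
= 43.2 × 3.6 MJ = 155.5 MJ

155.5 MJ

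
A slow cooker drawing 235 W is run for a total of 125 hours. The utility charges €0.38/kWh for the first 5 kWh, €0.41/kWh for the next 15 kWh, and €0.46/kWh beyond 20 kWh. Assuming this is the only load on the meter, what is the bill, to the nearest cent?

€12.36

Energy = 0.235 kW × 125 h = 29.375 kWh
Tier 1 (0–5 kWh): 5 × €0.38 = €1.9
Tier 2 (5–20 kWh): 15 × €0.41 = €6.15
Above 20 kWh: 9.375 × €0.46 = €4.3125
Bill = €12.36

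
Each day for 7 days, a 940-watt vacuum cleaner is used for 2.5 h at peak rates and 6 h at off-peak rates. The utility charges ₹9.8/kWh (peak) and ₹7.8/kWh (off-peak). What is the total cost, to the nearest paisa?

₹469.15

Peak energy = 0.94 kW × 2.5 h × 7 = 16.45 kWh
Off-peak energy = 0.94 kW × 6 h × 7 = 39.48 kWh
Cost = 16.45 × ₹9.8 + 39.48 × ₹7.8 = ₹161.21 + ₹307.944 = ₹469.15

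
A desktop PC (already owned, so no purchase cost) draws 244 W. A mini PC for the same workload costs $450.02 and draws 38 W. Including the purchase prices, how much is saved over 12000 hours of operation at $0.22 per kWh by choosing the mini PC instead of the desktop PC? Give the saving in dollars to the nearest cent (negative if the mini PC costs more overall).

desktop PC: $0.00 + (244/1000) kW × 12000 h × $0.22 = $0.00 + $644.16 = $644.16
mini PC: $450.02 + (38/1000) kW × 12000 h × $0.22 = $450.02 + $100.32 = $550.34
Saving = $644.16 − $550.34 = $93.82

$93.82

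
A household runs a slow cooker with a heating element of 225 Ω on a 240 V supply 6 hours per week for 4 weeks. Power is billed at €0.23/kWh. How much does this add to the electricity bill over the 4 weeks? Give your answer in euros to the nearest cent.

€1.41

Power = V²/R = 240²/225 = 256 W = 0.256 kW
Runtime = 6 h/week × 4 weeks = 24 h
Energy = 0.256 kW × 24 h = 6.144 kWh
Cost = 6.144 kWh × €0.23/kWh = €1.41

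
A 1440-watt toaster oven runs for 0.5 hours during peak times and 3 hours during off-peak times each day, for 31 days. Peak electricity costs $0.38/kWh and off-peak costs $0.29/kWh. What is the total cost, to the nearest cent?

$47.32

Peak energy = 1.44 kW × 0.5 h × 31 = 22.32 kWh
Off-peak energy = 1.44 kW × 3 h × 31 = 133.92 kWh
Cost = 22.32 × $0.38 + 133.92 × $0.29 = $8.4816 + $38.8368 = $47.32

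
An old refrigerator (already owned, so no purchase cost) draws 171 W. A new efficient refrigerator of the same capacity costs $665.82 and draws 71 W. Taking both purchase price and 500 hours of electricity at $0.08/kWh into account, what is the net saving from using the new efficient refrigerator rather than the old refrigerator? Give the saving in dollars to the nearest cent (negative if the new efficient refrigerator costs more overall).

-$661.82

old refrigerator: $0.00 + (171/1000) kW × 500 h × $0.08 = $0.00 + $6.84 = $6.84
new efficient refrigerator: $665.82 + (71/1000) kW × 500 h × $0.08 = $665.82 + $2.84 = $668.66
Saving = $6.84 − $668.66 = −$661.82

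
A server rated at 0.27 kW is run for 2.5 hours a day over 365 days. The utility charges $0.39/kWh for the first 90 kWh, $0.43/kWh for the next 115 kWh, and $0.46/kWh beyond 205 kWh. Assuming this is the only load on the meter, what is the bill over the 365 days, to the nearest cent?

$103.58

Runtime = 2.5 h/day × 365 days = 912.5 h
Energy = 0.27 kW × 912.5 h = 246.375 kWh
Tier 1 (0–90 kWh): 90 × $0.39 = $35.1
Tier 2 (90–205 kWh): 115 × $0.43 = $49.45
Above 205 kWh: 41.375 × $0.46 = $19.0325
Bill = $103.58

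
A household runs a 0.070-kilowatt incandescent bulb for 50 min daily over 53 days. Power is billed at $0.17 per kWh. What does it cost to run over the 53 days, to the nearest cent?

Runtime = 50 min × 53 = 2650 min = 44.166666… h
Energy = 0.07 kW × 44.166666… h = 3.091666… kWh
Cost = 3.091666… kWh × $0.17/kWh = $0.53

$0.53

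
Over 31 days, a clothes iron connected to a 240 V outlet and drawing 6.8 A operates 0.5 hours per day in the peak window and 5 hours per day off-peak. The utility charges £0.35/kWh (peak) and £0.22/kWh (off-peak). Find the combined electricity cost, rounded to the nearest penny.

£64.50

Power = 6.8 A × 240 V = 1632 W = 1.632 kW
Peak energy = 1.632 kW × 0.5 h × 31 = 25.296 kWh
Off-peak energy = 1.632 kW × 5 h × 31 = 252.96 kWh
Cost = 25.296 × £0.35 + 252.96 × £0.22 = £8.8536 + £55.6512 = £64.50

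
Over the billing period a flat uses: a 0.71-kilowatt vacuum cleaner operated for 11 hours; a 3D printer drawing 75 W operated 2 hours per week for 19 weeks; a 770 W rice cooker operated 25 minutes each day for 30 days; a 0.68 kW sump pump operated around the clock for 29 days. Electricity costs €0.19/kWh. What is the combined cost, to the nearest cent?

€93.78

vacuum cleaner: 0.71 kW × 11 h = 7.81 kWh
3D printer: Runtime = 2 h/week × 19 weeks = 38 h
3D printer: 0.075 kW × 38 h = 2.85 kWh
rice cooker: Runtime = 25 min × 30 = 750 min = 12.5 h
rice cooker: 0.77 kW × 12.5 h = 9.625 kWh
sump pump: Runtime = 24 h × 29 = 696 h
sump pump: 0.68 kW × 696 h = 473.28 kWh
Total energy = 493.565 kWh
Cost = 493.565 × €0.19 = €93.78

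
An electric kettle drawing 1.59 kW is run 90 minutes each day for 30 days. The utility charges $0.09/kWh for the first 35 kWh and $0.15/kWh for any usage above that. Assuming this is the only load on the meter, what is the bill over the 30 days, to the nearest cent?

$8.63

Runtime = 90 min × 30 = 2700 min = 45 h
Energy = 1.59 kW × 45 h = 71.55 kWh
Tier 1 (0–35 kWh): 35 × $0.09 = $3.15
Above 35 kWh: 36.55 × $0.15 = $5.4825
Bill = $8.63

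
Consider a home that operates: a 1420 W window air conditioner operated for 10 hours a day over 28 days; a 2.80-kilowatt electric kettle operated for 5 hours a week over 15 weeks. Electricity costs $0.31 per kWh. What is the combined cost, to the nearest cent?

$188.36

window air conditioner: Runtime = 10 h/day × 28 days = 280 h
window air conditioner: 1.42 kW × 280 h = 397.6 kWh
electric kettle: Runtime = 5 h/week × 15 weeks = 75 h
electric kettle: 2.8 kW × 75 h = 210 kWh
Total energy = 607.6 kWh
Cost = 607.6 × $0.31 = $188.36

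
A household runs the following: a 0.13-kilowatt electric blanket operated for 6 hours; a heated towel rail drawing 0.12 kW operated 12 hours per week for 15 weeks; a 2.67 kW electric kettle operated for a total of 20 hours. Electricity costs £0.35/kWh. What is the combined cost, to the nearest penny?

£26.52

electric blanket: 0.13 kW × 6 h = 0.78 kWh
heated towel rail: Runtime = 12 h/week × 15 weeks = 180 h
heated towel rail: 0.12 kW × 180 h = 21.6 kWh
electric kettle: 2.67 kW × 20 h = 53.4 kWh
Total energy = 75.78 kWh
Cost = 75.78 × £0.35 = £26.52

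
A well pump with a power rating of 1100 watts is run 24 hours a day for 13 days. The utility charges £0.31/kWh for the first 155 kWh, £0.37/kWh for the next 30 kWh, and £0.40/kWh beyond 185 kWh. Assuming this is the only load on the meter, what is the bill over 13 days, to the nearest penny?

Runtime = 24 h × 13 = 312 h
Energy = 1.1 kW × 312 h = 343.2 kWh
Tier 1 (0–155 kWh): 155 × £0.31 = £48.05
Tier 2 (155–185 kWh): 30 × £0.37 = £11.1
Above 185 kWh: 158.2 × £0.40 = £63.28
Bill = £122.43

£122.43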